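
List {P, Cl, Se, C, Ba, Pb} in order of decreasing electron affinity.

Electron affinity generally becomes more exothermic across a period toward the halogens and less exothermic down a group.
Here both period and group differ, so the two effects have to be weighed against each other.
Pb > Ba: both are in period 6; the period trend gives Pb the larger value.
P > Pb: relative to Pb, both the across-period and down-group shifts push P's electron affinity up.
C > P: period and group pull opposite ways; the down-group shift dominates (122 vs 72 kJ/mol).
Se > C: the two effects oppose for this pair; the across-period effect wins (195 vs 122 kJ/mol).
Cl > Se: both effects reinforce here, so Cl is clearly the higher of the two.
For reference (kJ/mol): C 122, P 72, Cl 349, Se 195, Ba 14, Pb 35.
So from highest to lowest: Cl > Se > C > P > Pb > Ba.

Cl > Se > C > P > Pb > Ba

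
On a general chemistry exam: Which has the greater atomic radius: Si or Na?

Radius decreases left→right (rising Z_eff, same n) and increases top→bottom (higher n).
All lie in period 3, so atomic radius increases right to left.
So Na has the greater atomic radius (Na > Si).

Na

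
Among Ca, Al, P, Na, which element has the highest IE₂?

Consider each +1 ion: Ca⁺ still has 1 valence electron; Al⁺ still has 2 valence electrons; P⁺ still has 4 valence electrons; Na⁺ is the bare [Ne] core.
Breaking into a closed-shell core is much more expensive than removing a leftover valence electron — Na has the largest IE_2 here.
Valence configurations: Ca⁺ [Ar]4s¹, Al⁺ [Ne]3s², P⁺ [Ne]3s²3p².
The numbers (kJ/mol): Ca 1145, Al 1817, P 1907, Na 4562.
Putting it together, IE_2: Ca < Al < P < Na.

Na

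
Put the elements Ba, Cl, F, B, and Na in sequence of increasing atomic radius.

Radius decreases left→right (rising Z_eff, same n) and increases top→bottom (higher n).
These span different periods and groups, so the two trends combine.
B > F: both are in period 2; the period trend gives B the larger value.
Cl > B: period and group pull opposite ways; the down-group shift dominates (99 vs 85 pm).
Na > Cl: both are in period 3; the period trend gives Na the larger value.
Ba > Na: the two effects oppose for this pair; the down-group effect wins (196 vs 155 pm).
Tabulated atomic radius (pm): B 85, F 64, Na 155, Cl 99, Ba 196.
So from smallest to largest: F < B < Cl < Na < Ba.

F < B < Cl < Na < Ba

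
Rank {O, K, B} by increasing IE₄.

IE_4 is the cost of taking one more electron from the +3 cation: O³⁺ still has 3 valence electrons; K³⁺ is already 2 electrons into the core; B³⁺ is the bare [He] core.
Usually core removal costs more than valence removal, but here the competition is close: a tightly held n=2 valence electron can cost more to remove than an n=3 core electron, so the actual values have to decide it.
The numbers (kJ/mol): O 7469, K 5877, B 25026.
Overall IE_4 order: K < O < B.

K, O, B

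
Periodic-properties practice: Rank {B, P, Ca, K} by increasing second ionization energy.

IE_2 is the cost of taking one more electron from the +1 cation: B⁺ still has 2 valence electrons; P⁺ still has 4 valence electrons; Ca⁺ still has 1 valence electron; K⁺ is the bare [Ar] core.
Pulling an electron out of a noble-gas core costs far more than removing a remaining valence electron, so K sits at the high end of IE_2.
Valence configurations: B⁺ [He]2s², P⁺ [Ne]3s²3p², Ca⁺ [Ar]4s¹.
The numbers (kJ/mol): B 2427, P 1907, Ca 1145, K 3052.
Overall IE_2 order: Ca < P < B < K.

Ca < P < B < K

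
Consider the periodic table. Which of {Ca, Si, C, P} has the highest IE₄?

Ca

The fourth ionization energy removes an electron from the +3 ion. For each element: Ca³⁺ is already 1 electron into the core; Si³⁺ still has 1 valence electron; C³⁺ still has 1 valence electron; P³⁺ still has 2 valence electrons.
Pulling an electron out of a noble-gas core costs far more than removing a remaining valence electron, so Ca sits at the high end of IE_4.
Valence configurations: Si³⁺ [Ne]3s¹, C³⁺ [He]2s¹, P³⁺ [Ne]3s².
The numbers (kJ/mol): Ca 6491, Si 4356, C 6223, P 4964.
Hence IE_4: Si < P < C < Ca.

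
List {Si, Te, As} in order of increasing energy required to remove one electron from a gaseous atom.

Removing the outermost electron gets harder across a period and easier down a group.
A diagonal step moves right (one effect) and down (the opposite effect) at once.
Te > Si: the two effects oppose for this pair; the across-period effect wins (869 vs 786 kJ/mol).
As > Te: period and group pull opposite ways; the down-group shift dominates (947 vs 869 kJ/mol).
Approximate values (kJ/mol): Si 786, As 947, Te 869.
So from lowest to highest: Si < Te < As.

Si, Te, As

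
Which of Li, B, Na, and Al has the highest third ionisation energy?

The third ionization energy removes an electron from the +2 ion. For each element: Li²⁺ is already 1 electron into the core; B²⁺ still has 1 valence electron; Na²⁺ is already 1 electron into the core; Al²⁺ still has 1 valence electron.
Pulling an electron out of a noble-gas core costs far more than removing a remaining valence electron, so Na and Li sit at the high end of IE_3.
Valence configurations: B²⁺ [He]2s¹, Al²⁺ [Ne]3s¹.
The numbers (kJ/mol): Li 11815, B 3660, Na 6910, Al 2745.
Overall IE_3 order: Al < B < Na < Li.

Li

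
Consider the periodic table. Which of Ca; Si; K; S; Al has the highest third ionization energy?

The third ionization energy removes an electron from the +2 ion. For each element: Ca²⁺ is the bare [Ar] core; Si²⁺ still has 2 valence electrons; K²⁺ is already 1 electron into the core; S²⁺ still has 4 valence electrons; Al²⁺ still has 1 valence electron.
Breaking into a closed-shell core is much more expensive than removing a leftover valence electron — K and Ca have the largest IE_3 here.
Valence configurations: Si²⁺ [Ne]3s², S²⁺ [Ne]3s²3p², Al²⁺ [Ne]3s¹.
Approximate IE_3 values (kJ/mol): Ca 4912, Si 3232, K 4420, S 3357, Al 2745.
Putting it together, IE_3: Al < Si < S < K < Ca.

Ca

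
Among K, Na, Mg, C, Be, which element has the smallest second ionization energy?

Mg

IE_2 is the cost of taking one more electron from the +1 cation: K⁺ is the bare [Ar] core; Na⁺ is the bare [Ne] core; Mg⁺ still has 1 valence electron; C⁺ still has 3 valence electrons; Be⁺ still has 1 valence electron.
Pulling an electron out of a noble-gas core costs far more than removing a remaining valence electron, so K and Na sit at the high end of IE_2.
Valence configurations: Mg⁺ [Ne]3s¹, C⁺ [He]2s²2p¹, Be⁺ [He]2s¹.
Tabulated IE_2 (kJ/mol): K 3052, Na 4562, Mg 1451, C 2353, Be 1757.
Overall IE_2 order: Mg < Be < C < K < Na.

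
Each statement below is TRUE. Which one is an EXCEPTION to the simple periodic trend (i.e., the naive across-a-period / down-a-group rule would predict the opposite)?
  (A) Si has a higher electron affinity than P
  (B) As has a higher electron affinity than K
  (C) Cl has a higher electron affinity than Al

The general trend: electron affinity increases across a period and decreases down a group.
(A) Si (period 3, group 14) vs P (period 3, group 15): the stated order contradicts the simple trend.
(B) As (period 4, group 15) vs K (period 4, group 1): the stated order agrees with the simple trend.
(C) Cl (period 3, group 17) vs Al (period 3, group 13): the stated order agrees with the simple trend.
The exception is (A): adding an electron to P's half-filled 3p³ is unfavourable, so Si (3p²) has the more exothermic EA.

(A)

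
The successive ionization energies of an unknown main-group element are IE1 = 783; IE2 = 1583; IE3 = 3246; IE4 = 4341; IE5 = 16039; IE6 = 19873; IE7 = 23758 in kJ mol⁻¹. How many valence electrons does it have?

4

Look for the largest jump between consecutive ionization energies: IE5/IE4 ≈ 3.7, far larger than any earlier ratio.
That jump marks the point where a core electron is being removed. So the atom has 4 valence electrons.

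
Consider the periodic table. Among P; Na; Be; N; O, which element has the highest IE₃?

Be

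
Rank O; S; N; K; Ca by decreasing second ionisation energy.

After 1 electron has been removed, what remains? O⁺ still has 5 valence electrons; S⁺ still has 5 valence electrons; N⁺ still has 4 valence electrons; K⁺ is the bare [Ar] core; Ca⁺ still has 1 valence electron.
Usually core removal costs more than valence removal, but here the competition is close: a tightly held n=2 valence electron can cost more to remove than an n=3 core electron, so the actual values have to decide it.
Valence configurations: O⁺ [He]2s²2p³, S⁺ [Ne]3s²3p³, N⁺ [He]2s²2p², Ca⁺ [Ar]4s¹.
Tabulated IE_2 (kJ/mol): O 3388, S 2252, N 2856, K 3052, Ca 1145.
Hence IE_2: Ca < S < N < K < O.

O > K > N > S > Ca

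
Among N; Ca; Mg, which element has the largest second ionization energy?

N

After 1 electron has been removed, what remains? N⁺ still has 4 valence electrons; Ca⁺ still has 1 valence electron; Mg⁺ still has 1 valence electron.
All are still removing valence electrons, so compare the +1 ions as you would atoms: IE_2 generally rises across a period (higher Z_eff) and falls down a group (larger shell), subject to the usual subshell exceptions.
Valence configurations: N⁺ [He]2s²2p², Ca⁺ [Ar]4s¹, Mg⁺ [Ne]3s¹.
Tabulated IE_2 (kJ/mol): N 2856, Ca 1145, Mg 1451.
So the second ionization energies run Ca < Mg < N.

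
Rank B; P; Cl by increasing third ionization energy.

P < B < Cl

The third ionization energy removes an electron from the +2 ion. For each element: B²⁺ still has 1 valence electron; P²⁺ still has 3 valence electrons; Cl²⁺ still has 5 valence electrons.
All are still removing valence electrons, so compare the +2 ions as you would atoms: IE_3 generally rises across a period (higher Z_eff) and falls down a group (larger shell), subject to the usual subshell exceptions.
Valence configurations: B²⁺ [He]2s¹, P²⁺ [Ne]3s²3p¹, Cl²⁺ [Ne]3s²3p³.
The numbers (kJ/mol): B 3660, P 2914, Cl 3822.
Putting it together, IE_3: P < B < Cl.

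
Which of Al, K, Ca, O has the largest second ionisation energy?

O

After 1 electron has been removed, what remains? Al⁺ still has 2 valence electrons; K⁺ is the bare [Ar] core; Ca⁺ still has 1 valence electron; O⁺ still has 5 valence electrons.
Usually core removal costs more than valence removal, but here the competition is close: a tightly held n=2 valence electron can cost more to remove than an n=3 core electron, so the actual values have to decide it.
Valence configurations: Al⁺ [Ne]3s², Ca⁺ [Ar]4s¹, O⁺ [He]2s²2p³.
The numbers (kJ/mol): Al 1817, K 3052, Ca 1145, O 3388.
Putting it together, IE_2: Ca < Al < K < O.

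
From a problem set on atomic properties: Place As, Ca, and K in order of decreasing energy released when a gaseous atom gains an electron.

As, K, Ca

K is in period 4, group 1; Ca is in period 4, group 2; As is in period 4, group 15.
Electron affinity generally becomes more exothermic across a period toward the halogens and less exothermic down a group.
All lie in period 4; the across-period trend (electron affinity increases left to right) applies, with the exception below.
Note the exception: K has a higher electron affinity than Ca, contrary to the simple trend — adding an electron to Ca (ns²) has to open a new, higher-energy np subshell, which is unfavourable.
Approximate values (kJ/mol): K 48, Ca 2, As 78.
So from highest to lowest: As > K > Ca.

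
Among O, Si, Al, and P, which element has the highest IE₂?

The second ionization energy removes an electron from the +1 ion. For each element: O⁺ still has 5 valence electrons; Si⁺ still has 3 valence electrons; Al⁺ still has 2 valence electrons; P⁺ still has 4 valence electrons.
All are still removing valence electrons, so compare the +1 ions as you would atoms: IE_2 generally rises across a period (higher Z_eff) and falls down a group (larger shell), subject to the usual subshell exceptions.
Valence configurations: O⁺ [He]2s²2p³, Si⁺ [Ne]3s²3p¹, Al⁺ [Ne]3s², P⁺ [Ne]3s²3p².
Si⁺ loses a lone 3p electron whereas Al⁺ must break into a filled 3s² pair, so IE_2(Al) > IE_2(Si) even though Si has the higher nuclear charge.
Approximate IE_2 values (kJ/mol): O 3388, Si 1577, Al 1817, P 1907.
Overall IE_2 order: Si < Al < P < O.

O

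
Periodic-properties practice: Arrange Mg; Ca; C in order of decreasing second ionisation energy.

C > Mg > Ca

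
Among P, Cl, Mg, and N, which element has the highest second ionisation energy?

N

The second ionization energy removes an electron from the +1 ion. For each element: P⁺ still has 4 valence electrons; Cl⁺ still has 6 valence electrons; Mg⁺ still has 1 valence electron; N⁺ still has 4 valence electrons.
All are still removing valence electrons, so compare the +1 ions as you would atoms: IE_2 generally rises across a period (higher Z_eff) and falls down a group (larger shell), subject to the usual subshell exceptions.
Valence configurations: P⁺ [Ne]3s²3p², Cl⁺ [Ne]3s²3p⁴, Mg⁺ [Ne]3s¹, N⁺ [He]2s²2p².
Tabulated IE_2 (kJ/mol): P 1907, Cl 2298, Mg 1451, N 2856.
Overall IE_2 order: Mg < P < Cl < N.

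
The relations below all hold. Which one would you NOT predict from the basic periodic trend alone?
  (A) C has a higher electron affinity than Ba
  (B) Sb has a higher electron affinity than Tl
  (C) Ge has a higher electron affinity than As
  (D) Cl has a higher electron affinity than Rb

The general trend: electron affinity increases across a period and decreases down a group.
(A) C (period 2, group 14) vs Ba (period 6, group 2): the stated order agrees with the simple trend.
(B) Sb (period 5, group 15) vs Tl (period 6, group 13): the stated order agrees with the simple trend.
(C) Ge (period 4, group 14) vs As (period 4, group 15): the stated order contradicts the simple trend.
(D) Cl (period 3, group 17) vs Rb (period 5, group 1): the stated order agrees with the simple trend.
The exception is (C): adding an electron to As's half-filled 4p³ is unfavourable, so Ge (4p²) has the more exothermic EA.

(C)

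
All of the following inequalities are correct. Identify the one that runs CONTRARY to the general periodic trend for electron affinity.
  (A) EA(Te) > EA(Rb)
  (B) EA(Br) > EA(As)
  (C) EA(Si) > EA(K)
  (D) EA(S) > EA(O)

The general trend: electron affinity increases across a period and decreases down a group.
(A) Te (period 5, group 16) vs Rb (period 5, group 1): the stated order agrees with the simple trend.
(B) Br (period 4, group 17) vs As (period 4, group 15): the stated order agrees with the simple trend.
(C) Si (period 3, group 14) vs K (period 4, group 1): the stated order agrees with the simple trend.
(D) S (period 3, group 16) vs O (period 2, group 16): the stated order contradicts the simple trend.
The exception is (D): the compact 2p subshell of O repels the added electron more than S's larger 3p does.

(D)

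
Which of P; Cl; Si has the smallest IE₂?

Si

IE_2 is the cost of taking one more electron from the +1 cation: P⁺ still has 4 valence electrons; Cl⁺ still has 6 valence electrons; Si⁺ still has 3 valence electrons.
All are still removing valence electrons, so compare the +1 ions as you would atoms: IE_2 generally rises across a period (higher Z_eff) and falls down a group (larger shell), subject to the usual subshell exceptions.
Valence configurations: P⁺ [Ne]3s²3p², Cl⁺ [Ne]3s²3p⁴, Si⁺ [Ne]3s²3p¹.
The numbers (kJ/mol): P 1907, Cl 2298, Si 1577.
Hence IE_2: Si < P < Cl.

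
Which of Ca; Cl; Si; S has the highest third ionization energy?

Ca

IE_3 is the cost of taking one more electron from the +2 cation: Ca²⁺ is the bare [Ar] core; Cl²⁺ still has 5 valence electrons; Si²⁺ still has 2 valence electrons; S²⁺ still has 4 valence electrons.
Pulling an electron out of a noble-gas core costs far more than removing a remaining valence electron, so Ca sits at the high end of IE_3.
Valence configurations: Cl²⁺ [Ne]3s²3p³, Si²⁺ [Ne]3s², S²⁺ [Ne]3s²3p².
Tabulated IE_3 (kJ/mol): Ca 4912, Cl 3822, Si 3232, S 3357.
Overall IE_3 order: Si < S < Cl < Ca.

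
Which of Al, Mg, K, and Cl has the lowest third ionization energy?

Al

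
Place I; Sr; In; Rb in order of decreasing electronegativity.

I > In > Sr > Rb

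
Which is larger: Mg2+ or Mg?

Forming Mg2+ removes 2 electrons from Mg. Fewer electrons for the same nuclear charge means less shielding and a higher Z_eff on the remaining electrons, and for main-group metals the entire outer shell is lost.
A cation is smaller than its parent atom: Mg2+ < Mg.

Mg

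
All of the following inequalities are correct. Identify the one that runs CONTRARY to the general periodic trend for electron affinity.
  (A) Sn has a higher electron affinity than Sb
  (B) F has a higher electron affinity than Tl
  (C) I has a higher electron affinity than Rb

(A)

The general trend: electron affinity increases across a period and decreases down a group.
(A) Sn (period 5, group 14) vs Sb (period 5, group 15): the stated order contradicts the simple trend.
(B) F (period 2, group 17) vs Tl (period 6, group 13): the stated order agrees with the simple trend.
(C) I (period 5, group 17) vs Rb (period 5, group 1): the stated order agrees with the simple trend.
The exception is (A): adding an electron to Sb's half-filled 5p³ is unfavourable, so Sn has the more exothermic EA.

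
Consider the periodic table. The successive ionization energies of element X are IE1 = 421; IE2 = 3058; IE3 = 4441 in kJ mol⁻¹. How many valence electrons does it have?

Look for the largest jump between consecutive ionization energies: IE2/IE1 ≈ 7.3, far larger than any earlier ratio.
That jump marks the point where a core electron is being removed. So the atom has 1 valence electron.

1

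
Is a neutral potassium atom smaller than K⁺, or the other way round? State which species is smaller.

Forming K⁺ removes 1 electron from K. Fewer electrons for the same nuclear charge means less shielding and a higher Z_eff on the remaining electrons, and for main-group metals the entire outer shell is lost.
A cation is smaller than its parent atom: K⁺ < K.

K⁺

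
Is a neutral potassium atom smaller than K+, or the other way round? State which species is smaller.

Forming K+ removes 1 electron from K. Fewer electrons for the same nuclear charge means less shielding and a higher Z_eff on the remaining electrons, and for main-group metals the entire outer shell is lost.
A cation is smaller than its parent atom: K+ < K.

K+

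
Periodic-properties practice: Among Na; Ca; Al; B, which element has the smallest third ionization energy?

Al

IE_3 is the cost of taking one more electron from the +2 cation: Na²⁺ is already 1 electron into the core; Ca²⁺ is the bare [Ar] core; Al²⁺ still has 1 valence electron; B²⁺ still has 1 valence electron.
Breaking into a closed-shell core is much more expensive than removing a leftover valence electron — Ca and Na have the largest IE_3 here.
Valence configurations: Al²⁺ [Ne]3s¹, B²⁺ [He]2s¹.
Approximate IE_3 values (kJ/mol): Na 6910, Ca 4912, Al 2745, B 3660.
Hence IE_3: Al < B < Ca < Na.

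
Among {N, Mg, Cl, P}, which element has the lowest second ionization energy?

IE_2 is the cost of taking one more electron from the +1 cation: N⁺ still has 4 valence electrons; Mg⁺ still has 1 valence electron; Cl⁺ still has 6 valence electrons; P⁺ still has 4 valence electrons.
All are still removing valence electrons, so compare the +1 ions as you would atoms: IE_2 generally rises across a period (higher Z_eff) and falls down a group (larger shell), subject to the usual subshell exceptions.
Valence configurations: N⁺ [He]2s²2p², Mg⁺ [Ne]3s¹, Cl⁺ [Ne]3s²3p⁴, P⁺ [Ne]3s²3p².
The numbers (kJ/mol): N 2856, Mg 1451, Cl 2298, P 1907.
So the second ionization energies run Mg < P < Cl < N.

Mg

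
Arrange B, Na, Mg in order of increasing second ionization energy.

Mg < B < Na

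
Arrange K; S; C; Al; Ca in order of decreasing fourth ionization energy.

Al > Ca > C > K > S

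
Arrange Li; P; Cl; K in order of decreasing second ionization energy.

Li > K > Cl > P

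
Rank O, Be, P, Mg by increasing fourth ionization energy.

After 3 electrons have been removed, what remains? O³⁺ still has 3 valence electrons; Be³⁺ is already 1 electron into the core; P³⁺ still has 2 valence electrons; Mg³⁺ is already 1 electron into the core.
Breaking into a closed-shell core is much more expensive than removing a leftover valence electron — Mg and Be have the largest IE_4 here.
Valence configurations: O³⁺ [He]2s²2p¹, P³⁺ [Ne]3s².
Approximate IE_4 values (kJ/mol): O 7469, Be 21007, P 4964, Mg 10543.
Hence IE_4: P < O < Mg < Be.

P < O < Mg < Be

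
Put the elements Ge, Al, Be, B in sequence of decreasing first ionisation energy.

Be is in period 2, group 2; B is in period 2, group 13; Al is in period 3, group 13; Ge is in period 4, group 14.
First ionization energy rises across a period (greater Z_eff holds electrons more tightly) and falls down a group (valence electrons are farther from the nucleus).
Neither a single period nor a single group — weigh both effects.
Ge > Al: period and group pull opposite ways; the across-period shift dominates (762 vs 578 kJ/mol).
B > Ge: period and group pull opposite ways; the down-group shift dominates (801 vs 762 kJ/mol).
Be > B: this pair runs against the simple trend — see the exception note.
Note the exception: Be has a higher first ionization energy than B, contrary to the simple trend — removing B's lone 2p electron is easier than breaking Be's filled 2s².
Tabulated first ionization energy (kJ/mol): Be 900, B 801, Al 578, Ge 762.
So from highest to lowest: Be > B > Ge > Al.

Be > B > Ge > Al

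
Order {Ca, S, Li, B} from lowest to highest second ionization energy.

Ca < S < B < Li

The second ionization energy removes an electron from the +1 ion. For each element: Ca⁺ still has 1 valence electron; S⁺ still has 5 valence electrons; Li⁺ is the bare [He] core; B⁺ still has 2 valence electrons.
Pulling an electron out of a noble-gas core costs far more than removing a remaining valence electron, so Li sits at the high end of IE_2.
Valence configurations: Ca⁺ [Ar]4s¹, S⁺ [Ne]3s²3p³, B⁺ [He]2s².
The numbers (kJ/mol): Ca 1145, S 2252, Li 7298, B 2427.
So the second ionization energies run Ca < S < B < Li.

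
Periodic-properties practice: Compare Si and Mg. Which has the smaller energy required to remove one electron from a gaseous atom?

Mg is in period 3, group 2; Si is in period 3, group 14.
Removing the outermost electron gets harder across a period and easier down a group.
All lie in period 3, so first ionization energy increases left to right.
So Mg has the smaller energy required to remove one electron from a gaseous atom (Mg < Si).

Mg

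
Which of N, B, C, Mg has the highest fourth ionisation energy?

The fourth ionization energy removes an electron from the +3 ion. For each element: N³⁺ still has 2 valence electrons; B³⁺ is the bare [He] core; C³⁺ still has 1 valence electron; Mg³⁺ is already 1 electron into the core.
Core electrons are held far more tightly than valence electrons, so Mg and B top the IE_4 order.
Valence configurations: N³⁺ [He]2s², C³⁺ [He]2s¹.
Tabulated IE_4 (kJ/mol): N 7475, B 25026, C 6223, Mg 10543.
Overall IE_4 order: C < N < Mg < B.

B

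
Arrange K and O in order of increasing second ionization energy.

After 1 electron has been removed, what remains? K⁺ is the bare [Ar] core; O⁺ still has 5 valence electrons.
Usually core removal costs more than valence removal, but here the competition is close: a tightly held n=2 valence electron can cost more to remove than an n=3 core electron, so the actual values have to decide it.
The numbers (kJ/mol): K 3052, O 3388.
Overall IE_2 order: K < O.

K, O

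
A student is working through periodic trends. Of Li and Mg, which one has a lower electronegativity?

Li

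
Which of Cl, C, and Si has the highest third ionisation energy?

C

IE_3 is the cost of taking one more electron from the +2 cation: Cl²⁺ still has 5 valence electrons; C²⁺ still has 2 valence electrons; Si²⁺ still has 2 valence electrons.
All are still removing valence electrons, so compare the +2 ions as you would atoms: IE_3 generally rises across a period (higher Z_eff) and falls down a group (larger shell), subject to the usual subshell exceptions.
Valence configurations: Cl²⁺ [Ne]3s²3p³, C²⁺ [He]2s², Si²⁺ [Ne]3s².
The numbers (kJ/mol): Cl 3822, C 4620, Si 3232.
So the third ionization energies run Si < Cl < C.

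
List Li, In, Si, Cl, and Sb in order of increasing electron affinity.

Li is in period 2, group 1; Si is in period 3, group 14; Cl is in period 3, group 17; In is in period 5, group 13; Sb is in period 5, group 15.
EA tends to increase across a period and decrease down a group, though the pattern is less regular than for IE or radius.
Here both period and group differ, so the two effects have to be weighed against each other.
Li > In: the two effects oppose for this pair; the down-group effect wins (60 vs 29 kJ/mol).
Sb > Li: period and group pull opposite ways; the across-period shift dominates (103 vs 60 kJ/mol).
Si > Sb: the two effects oppose for this pair; the down-group effect wins (134 vs 103 kJ/mol).
Cl > Si: Cl lies to the right of Si in period 3, so the across-period effect alone puts Cl higher.
For reference (kJ/mol): Li 60, Si 134, Cl 349, In 29, Sb 103.
So from lowest to highest: In < Li < Sb < Si < Cl.

In < Li < Sb < Si < Cl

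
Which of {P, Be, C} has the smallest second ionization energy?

The second ionization energy removes an electron from the +1 ion. For each element: P⁺ still has 4 valence electrons; Be⁺ still has 1 valence electron; C⁺ still has 3 valence electrons.
All are still removing valence electrons, so compare the +1 ions as you would atoms: IE_2 generally rises across a period (higher Z_eff) and falls down a group (larger shell), subject to the usual subshell exceptions.
Valence configurations: P⁺ [Ne]3s²3p², Be⁺ [He]2s¹, C⁺ [He]2s²2p¹.
Approximate IE_2 values (kJ/mol): P 1907, Be 1757, C 2353.
So the second ionization energies run Be < P < C.

Be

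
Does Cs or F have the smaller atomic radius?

F

Moving right in a period, electrons are added to the same shell under a stronger nuclear pull, so atoms get smaller; moving down, a new shell is opened and atoms get larger.
These span different periods and groups, so the two trends combine.
Cs > F: relative to F, both the across-period and down-group shifts push Cs's atomic radius up.
Approximate values (pm): F 64, Cs 232.
So F has the smaller atomic radius (F < Cs).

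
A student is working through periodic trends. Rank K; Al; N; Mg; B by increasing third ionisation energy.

The third ionization energy removes an electron from the +2 ion. For each element: K²⁺ is already 1 electron into the core; Al²⁺ still has 1 valence electron; N²⁺ still has 3 valence electrons; Mg²⁺ is the bare [Ne] core; B²⁺ still has 1 valence electron.
Usually core removal costs more than valence removal, but here the competition is close: a tightly held n=2 valence electron can cost more to remove than an n=3 core electron, so the actual values have to decide it.
Valence configurations: Al²⁺ [Ne]3s¹, N²⁺ [He]2s²2p¹, B²⁺ [He]2s¹.
Approximate IE_3 values (kJ/mol): K 4420, Al 2745, N 4578, Mg 7733, B 3660.
Overall IE_3 order: Al < B < K < N < Mg.

Al < B < K < N < Mg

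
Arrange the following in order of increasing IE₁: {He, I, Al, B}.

Al, B, I, He

Across a period the outer electron is held more tightly (higher IE₁); down a group it sits in a higher shell, more shielded, and comes off more easily.
Here both period and group differ, so the two effects have to be weighed against each other.
B > Al: B sits above Al in group 13, so the down-group effect alone puts B higher.
I > B: period and group pull opposite ways; the across-period shift dominates (1008 vs 801 kJ/mol).
He > I: both effects reinforce here, so He is clearly the higher of the two.
Approximate values (kJ/mol): He 2372, B 801, Al 578, I 1008.
So from lowest to highest: Al < B < I < He.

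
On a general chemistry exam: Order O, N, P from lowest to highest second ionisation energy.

P, N, O

Consider each +1 ion: O⁺ still has 5 valence electrons; N⁺ still has 4 valence electrons; P⁺ still has 4 valence electrons.
All are still removing valence electrons, so compare the +1 ions as you would atoms: IE_2 generally rises across a period (higher Z_eff) and falls down a group (larger shell), subject to the usual subshell exceptions.
Valence configurations: O⁺ [He]2s²2p³, N⁺ [He]2s²2p², P⁺ [Ne]3s²3p².
Tabulated IE_2 (kJ/mol): O 3388, N 2856, P 1907.
Putting it together, IE_2: P < N < O.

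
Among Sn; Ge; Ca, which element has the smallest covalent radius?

Ca is in period 4, group 2; Ge is in period 4, group 14; Sn is in period 5, group 14.
Atomic radius shrinks across a period as nuclear charge pulls the same shell inward, and grows down a group as new shells are added.
Here both period and group differ, so the two effects have to be weighed against each other.
Sn > Ge: they share group 14; the group trend gives Sn the larger value.
Ca > Sn: period and group pull opposite ways; the across-period shift dominates (171 vs 140 pm).
For reference (pm): Ca 171, Ge 121, Sn 140.
The smallest covalent radius among these belongs to Ge.

Ge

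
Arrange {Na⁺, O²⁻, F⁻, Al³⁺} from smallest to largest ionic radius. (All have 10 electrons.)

Al³⁺ < Na⁺ < F⁻ < O²⁻

All of these have 10 electrons, so size is governed by nuclear charge alone: the more protons, the stronger the pull on the same electron cloud, and the smaller the ion.
Nuclear charges: Al³⁺ (Z=13), Na⁺ (Z=11), F⁻ (Z=9), O²⁻ (Z=8).
Smallest to largest: Al³⁺ < Na⁺ < F⁻ < O²⁻.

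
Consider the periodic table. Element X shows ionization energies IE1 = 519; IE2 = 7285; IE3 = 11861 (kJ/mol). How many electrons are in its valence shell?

1

Look for the largest jump between consecutive ionization energies: IE2/IE1 ≈ 14.0, far larger than any earlier ratio.
That jump marks the point where a core electron is being removed. So the atom has 1 valence electron.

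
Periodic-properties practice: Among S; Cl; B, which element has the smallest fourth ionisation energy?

Consider each +3 ion: S³⁺ still has 3 valence electrons; Cl³⁺ still has 4 valence electrons; B³⁺ is the bare [He] core.
Breaking into a closed-shell core is much more expensive than removing a leftover valence electron — B has the largest IE_4 here.
Valence configurations: S³⁺ [Ne]3s²3p¹, Cl³⁺ [Ne]3s²3p².
Tabulated IE_4 (kJ/mol): S 4556, Cl 5159, B 25026.
Putting it together, IE_4: S < Cl < B.

S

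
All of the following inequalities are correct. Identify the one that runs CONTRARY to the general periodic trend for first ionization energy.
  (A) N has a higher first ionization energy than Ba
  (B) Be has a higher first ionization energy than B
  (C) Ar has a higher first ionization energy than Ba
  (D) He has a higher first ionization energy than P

The general trend: first ionization energy increases across a period and decreases down a group.
(A) N (period 2, group 15) vs Ba (period 6, group 2): the stated order agrees with the simple trend.
(B) Be (period 2, group 2) vs B (period 2, group 13): the stated order contradicts the simple trend.
(C) Ar (period 3, group 18) vs Ba (period 6, group 2): the stated order agrees with the simple trend.
(D) He (period 1, group 18) vs P (period 3, group 15): the stated order agrees with the simple trend.
The exception is (B): removing B's lone 2p electron is easier than breaking Be's filled 2s².

(B)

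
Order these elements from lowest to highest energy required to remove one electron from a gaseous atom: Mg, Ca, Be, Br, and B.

Ca, Mg, B, Be, Br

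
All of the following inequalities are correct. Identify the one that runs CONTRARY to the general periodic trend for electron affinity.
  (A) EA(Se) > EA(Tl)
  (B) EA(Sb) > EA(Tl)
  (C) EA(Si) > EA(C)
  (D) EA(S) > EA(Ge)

(C)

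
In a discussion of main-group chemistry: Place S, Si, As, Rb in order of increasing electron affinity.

Rb < As < Si < S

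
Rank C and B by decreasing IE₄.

B > C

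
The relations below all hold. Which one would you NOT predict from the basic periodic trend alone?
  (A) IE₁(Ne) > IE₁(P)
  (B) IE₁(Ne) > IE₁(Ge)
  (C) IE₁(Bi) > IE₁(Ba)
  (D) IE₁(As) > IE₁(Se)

The general trend: first ionisation energy increases across a period and decreases down a group.
(A) Ne (period 2, group 18) vs P (period 3, group 15): the stated order agrees with the simple trend.
(B) Ne (period 2, group 18) vs Ge (period 4, group 14): the stated order agrees with the simple trend.
(C) Bi (period 6, group 15) vs Ba (period 6, group 2): the stated order agrees with the simple trend.
(D) As (period 4, group 15) vs Se (period 4, group 16): the stated order contradicts the simple trend.
The exception is (D): Se (4p⁴) ionizes more easily than half-filled As (4p³).

(D)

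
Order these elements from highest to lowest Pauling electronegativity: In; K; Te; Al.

Al is in period 3, group 13; K is in period 4, group 1; In is in period 5, group 13; Te is in period 5, group 16.
EN rises left→right (higher Z_eff, smaller atoms) and falls top→bottom (larger, more shielded atoms).
Here both period and group differ, so the two effects have to be weighed against each other.
Al > K: relative to K, both the across-period and down-group shifts push Al's electronegativity up.
In > Al: this pair runs against the simple trend — see the exception note.
Te > In: Te lies to the right of In in period 5, so the across-period effect alone puts Te higher.
Note the exception: In has a higher electronegativity than Al, contrary to the simple trend — poor shielding by filled d (and f) subshells raises the heavier element's effective nuclear charge more than the simple down-group trend predicts.
Tabulated electronegativity (Pauling): Al 1.61, K 0.82, In 1.78, Te 2.10.
So from highest to lowest: Te > In > Al > K.

Te, In, Al, K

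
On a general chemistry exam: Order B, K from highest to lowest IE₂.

After 1 electron has been removed, what remains? B⁺ still has 2 valence electrons; K⁺ is the bare [Ar] core.
Pulling an electron out of a noble-gas core costs far more than removing a remaining valence electron, so K sits at the high end of IE_2.
Tabulated IE_2 (kJ/mol): B 2427, K 3052.
Putting it together, IE_2: B < K.

K > B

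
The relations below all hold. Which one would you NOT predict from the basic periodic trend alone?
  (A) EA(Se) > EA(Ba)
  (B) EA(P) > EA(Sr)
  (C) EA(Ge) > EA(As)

The general trend: electron affinity increases across a period and decreases down a group.
(A) Se (period 4, group 16) vs Ba (period 6, group 2): the stated order agrees with the simple trend.
(B) P (period 3, group 15) vs Sr (period 5, group 2): the stated order agrees with the simple trend.
(C) Ge (period 4, group 14) vs As (period 4, group 15): the stated order contradicts the simple trend.
The exception is (C): adding an electron to As's half-filled 4p³ is unfavourable, so Ge (4p²) has the more exothermic EA.

(C)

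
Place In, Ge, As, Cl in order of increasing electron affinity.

Cl is in period 3, group 17; Ge is in period 4, group 14; As is in period 4, group 15; In is in period 5, group 13.
Atoms with high Z_eff and room in the valence shell (especially the halogens) have the most exothermic electron affinities.
These span different periods and groups, so the two trends combine.
As > In: both effects reinforce here, so As is clearly the higher of the two.
Ge > As: this pair runs against the simple trend — see the exception note.
Cl > Ge: relative to Ge, both the across-period and down-group shifts push Cl's electron affinity up.
Note the exception: Ge has a higher electron affinity than As, contrary to the simple trend — adding an electron to As's half-filled 4p³ is unfavourable, so Ge (4p²) has the more exothermic EA.
For reference (kJ/mol): Cl 349, Ge 119, As 78, In 29.
So from lowest to highest: In < As < Ge < Cl.

In < As < Ge < Cl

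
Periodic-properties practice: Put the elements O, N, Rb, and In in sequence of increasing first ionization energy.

Rb, In, O, N

N is in period 2, group 15; O is in period 2, group 16; Rb is in period 5, group 1; In is in period 5, group 13.
First ionization energy rises across a period (greater Z_eff holds electrons more tightly) and falls down a group (valence electrons are farther from the nucleus).
Neither a single period nor a single group — weigh both effects.
In > Rb: both are in period 5; the period trend gives In the larger value.
O > In: relative to In, both the across-period and down-group shifts push O's first ionization energy up.
N > O: this pair runs against the simple trend — see the exception note.
Note the exception: N has a higher first ionization energy than O, contrary to the simple trend — pairing an electron in O's 2p⁴ costs repulsion energy, so O ionizes more easily than half-filled N (2p³).
Tabulated first ionization energy (kJ/mol): N 1402, O 1314, Rb 403, In 558.
So from lowest to highest: Rb < In < O < N.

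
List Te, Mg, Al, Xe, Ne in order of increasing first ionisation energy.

Ne is in period 2, group 18; Mg is in period 3, group 2; Al is in period 3, group 13; Te is in period 5, group 16; Xe is in period 5, group 18.
Removing the outermost electron gets harder across a period and easier down a group.
These span different periods and groups, so the two trends combine.
Mg > Al: this pair runs against the simple trend — see the exception note.
Te > Mg: the two effects oppose for this pair; the across-period effect wins (869 vs 738 kJ/mol).
Xe > Te: both are in period 5; the period trend gives Xe the larger value.
Ne > Xe: they share group 18; the group trend gives Ne the larger value.
Note the exception: Mg has a higher first ionization energy than Al, contrary to the simple trend — Al's single 3p electron is easier to remove than one from Mg's filled 3s².
Approximate values (kJ/mol): Ne 2081, Mg 738, Al 578, Te 869, Xe 1170.
So from lowest to highest: Al < Mg < Te < Xe < Ne.

Al, Mg, Te, Xe, Ne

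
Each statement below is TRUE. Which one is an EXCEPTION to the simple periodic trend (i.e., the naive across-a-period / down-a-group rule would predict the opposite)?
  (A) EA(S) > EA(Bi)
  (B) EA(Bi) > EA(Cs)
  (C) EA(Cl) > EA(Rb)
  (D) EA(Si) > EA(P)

The general trend: electron affinity increases across a period and decreases down a group.
(A) S (period 3, group 16) vs Bi (period 6, group 15): the stated order agrees with the simple trend.
(B) Bi (period 6, group 15) vs Cs (period 6, group 1): the stated order agrees with the simple trend.
(C) Cl (period 3, group 17) vs Rb (period 5, group 1): the stated order agrees with the simple trend.
(D) Si (period 3, group 14) vs P (period 3, group 15): the stated order contradicts the simple trend.
The exception is (D): adding an electron to P's half-filled 3p³ is unfavourable, so Si (3p²) has the more exothermic EA.

(D)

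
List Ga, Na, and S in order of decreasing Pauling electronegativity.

S > Ga > Na

EN rises left→right (higher Z_eff, smaller atoms) and falls top→bottom (larger, more shielded atoms).
These span different periods and groups, so the two trends combine.
Ga > Na: period and group pull opposite ways; the across-period shift dominates (1.81 vs 0.93).
S > Ga: both effects reinforce here, so S is clearly the higher of the two.
Approximate values (Pauling): Na 0.93, S 2.58, Ga 1.81.
So from highest to lowest: S > Ga > Na.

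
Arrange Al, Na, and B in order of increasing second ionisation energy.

Al, B, Na

Consider each +1 ion: Al⁺ still has 2 valence electrons; Na⁺ is the bare [Ne] core; B⁺ still has 2 valence electrons.
Pulling an electron out of a noble-gas core costs far more than removing a remaining valence electron, so Na sits at the high end of IE_2.
Valence configurations: Al⁺ [Ne]3s², B⁺ [He]2s².
Approximate IE_2 values (kJ/mol): Al 1817, Na 4562, B 2427.
Overall IE_2 order: Al < B < Na.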